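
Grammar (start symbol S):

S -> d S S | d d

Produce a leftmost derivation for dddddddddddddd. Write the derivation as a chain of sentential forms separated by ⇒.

S⇒dSS⇒ddSSS⇒dddSSSS⇒ddddSSSSS⇒ddddddSSSS⇒ddddddddSSS⇒ddddddddddSS⇒ddddddddddddS⇒dddddddddddddd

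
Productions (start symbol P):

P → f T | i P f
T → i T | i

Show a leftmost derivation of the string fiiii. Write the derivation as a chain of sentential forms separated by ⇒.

P ⇒ fT ⇒ fiT ⇒ fiiT ⇒ fiiiT ⇒ fiiii

P ⇒ fT   [P → f T]
fT ⇒ fiT   [T → i T]
fiT ⇒ fiiT   [T → i T]
fiiT ⇒ fiiiT   [T → i T]
fiiiT ⇒ fiiii   [T → i]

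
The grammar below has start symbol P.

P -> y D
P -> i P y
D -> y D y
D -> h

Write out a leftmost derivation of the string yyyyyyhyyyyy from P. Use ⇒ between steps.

P ⇒ yD   [P -> y D]
yD ⇒ yyDy   [D -> y D y]
yyDy ⇒ yyyDyy   [D -> y D y]
yyyDyy ⇒ yyyyDyyy   [D -> y D y]
yyyyDyyy ⇒ yyyyyDyyyy   [D -> y D y]
yyyyyDyyyy ⇒ yyyyyyDyyyyy   [D -> y D y]
yyyyyyDyyyyy ⇒ yyyyyyhyyyyy   [D -> h]

P⇒yD⇒yyDy⇒yyyDyy⇒yyyyDyyy⇒yyyyyDyyyy⇒yyyyyyDyyyyy⇒yyyyyyhyyyyy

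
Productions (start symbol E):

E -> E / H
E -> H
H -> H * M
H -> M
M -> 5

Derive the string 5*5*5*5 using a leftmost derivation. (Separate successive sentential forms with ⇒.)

E ⇒ H ⇒ H*M ⇒ H*M*M ⇒ H*M*M*M ⇒ M*M*M*M ⇒ 5*M*M*M ⇒ 5*5*M*M ⇒ 5*5*5*M ⇒ 5*5*5*5

E ⇒ H   [E -> H]
H ⇒ H*M   [H -> H * M]
H*M ⇒ H*M*M   [H -> H * M]
H*M*M ⇒ H*M*M*M   [H -> H * M]
H*M*M*M ⇒ M*M*M*M   [H -> M]
M*M*M*M ⇒ 5*M*M*M   [M -> 5]
5*M*M*M ⇒ 5*5*M*M   [M -> 5]
5*5*M*M ⇒ 5*5*5*M   [M -> 5]
5*5*5*M ⇒ 5*5*5*5   [M -> 5]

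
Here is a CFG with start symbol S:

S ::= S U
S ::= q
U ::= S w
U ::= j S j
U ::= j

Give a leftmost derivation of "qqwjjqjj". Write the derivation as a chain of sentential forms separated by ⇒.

S ⇒ SU ⇒ SUU ⇒ SUUU ⇒ qUUU ⇒ qSwUU ⇒ qqwUU ⇒ qqwjU ⇒ qqwjjSj ⇒ qqwjjSUj ⇒ qqwjjqUj ⇒ qqwjjqjj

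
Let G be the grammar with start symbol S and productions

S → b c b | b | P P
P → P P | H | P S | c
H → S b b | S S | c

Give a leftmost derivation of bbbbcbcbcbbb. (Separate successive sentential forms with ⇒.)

S⇒PP⇒PSP⇒HSP⇒SbbSP⇒bbbSP⇒bbbbcbP⇒bbbbcbPP⇒bbbbcbcP⇒bbbbcbcH⇒bbbbcbcSbb⇒bbbbcbcbcbbb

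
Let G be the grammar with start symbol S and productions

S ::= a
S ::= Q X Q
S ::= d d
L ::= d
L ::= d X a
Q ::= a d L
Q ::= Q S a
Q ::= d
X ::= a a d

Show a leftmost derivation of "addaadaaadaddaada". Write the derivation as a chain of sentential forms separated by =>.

S => QXQ   [S ::= Q X Q]
QXQ => adLXQ   [Q ::= a d L]
adLXQ => addXaXQ   [L ::= d X a]
addXaXQ => addaadaXQ   [X ::= a a d]
addaadaXQ => addaadaaadQ   [X ::= a a d]
addaadaaadQ => addaadaaadadL   [Q ::= a d L]
addaadaaadadL => addaadaaadaddXa   [L ::= d X a]
addaadaaadaddXa => addaadaaadaddaada   [X ::= a a d]

S => QXQ => adLXQ => addXaXQ => addaadaXQ => addaadaaadQ => addaadaaadadL => addaadaaadaddXa => addaadaaadaddaada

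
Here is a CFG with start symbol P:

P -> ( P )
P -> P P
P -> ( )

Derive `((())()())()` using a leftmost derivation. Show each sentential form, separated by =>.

P => PP   [P -> P P]
PP => (P)P   [P -> ( P )]
(P)P => (PP)P   [P -> P P]
(PP)P => (PPP)P   [P -> P P]
(PPP)P => ((P)PP)P   [P -> ( P )]
((P)PP)P => ((())PP)P   [P -> ( )]
((())PP)P => ((())()P)P   [P -> ( )]
((())()P)P => ((())()())P   [P -> ( )]
((())()())P => ((())()())()   [P -> ( )]

P => PP => (P)P => (PP)P => (PPP)P => ((P)PP)P => ((())PP)P => ((())()P)P => ((())()())P => ((())()())()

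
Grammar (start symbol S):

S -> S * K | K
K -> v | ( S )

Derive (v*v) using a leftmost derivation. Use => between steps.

S => K => (S) => (S*K) => (K*K) => (v*K) => (v*v)

S => K   [S -> K]
K => (S)   [K -> ( S )]
(S) => (S*K)   [S -> S * K]
(S*K) => (K*K)   [S -> K]
(K*K) => (v*K)   [K -> v]
(v*K) => (v*v)   [K -> v]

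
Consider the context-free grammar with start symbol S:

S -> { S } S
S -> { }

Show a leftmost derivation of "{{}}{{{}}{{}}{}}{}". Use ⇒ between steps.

S ⇒ {S}S   [S -> { S } S]
{S}S ⇒ {{}}S   [S -> { }]
{{}}S ⇒ {{}}{S}S   [S -> { S } S]
{{}}{S}S ⇒ {{}}{{S}S}S   [S -> { S } S]
{{}}{{S}S}S ⇒ {{}}{{{}}S}S   [S -> { }]
{{}}{{{}}S}S ⇒ {{}}{{{}}{S}S}S   [S -> { S } S]
{{}}{{{}}{S}S}S ⇒ {{}}{{{}}{{}}S}S   [S -> { }]
{{}}{{{}}{{}}S}S ⇒ {{}}{{{}}{{}}{}}S   [S -> { }]
{{}}{{{}}{{}}{}}S ⇒ {{}}{{{}}{{}}{}}{}   [S -> { }]

S⇒{S}S⇒{{}}S⇒{{}}{S}S⇒{{}}{{S}S}S⇒{{}}{{{}}S}S⇒{{}}{{{}}{S}S}S⇒{{}}{{{}}{{}}S}S⇒{{}}{{{}}{{}}{}}S⇒{{}}{{{}}{{}}{}}{}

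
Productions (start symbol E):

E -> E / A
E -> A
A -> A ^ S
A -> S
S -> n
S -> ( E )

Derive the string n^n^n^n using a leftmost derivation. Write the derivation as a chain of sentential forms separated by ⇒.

E ⇒ A   [E -> A]
A ⇒ A^S   [A -> A ^ S]
A^S ⇒ A^S^S   [A -> A ^ S]
A^S^S ⇒ A^S^S^S   [A -> A ^ S]
A^S^S^S ⇒ S^S^S^S   [A -> S]
S^S^S^S ⇒ n^S^S^S   [S -> n]
n^S^S^S ⇒ n^n^S^S   [S -> n]
n^n^S^S ⇒ n^n^n^S   [S -> n]
n^n^n^S ⇒ n^n^n^n   [S -> n]

E ⇒ A ⇒ A^S ⇒ A^S^S ⇒ A^S^S^S ⇒ S^S^S^S ⇒ n^S^S^S ⇒ n^n^S^S ⇒ n^n^n^S ⇒ n^n^n^n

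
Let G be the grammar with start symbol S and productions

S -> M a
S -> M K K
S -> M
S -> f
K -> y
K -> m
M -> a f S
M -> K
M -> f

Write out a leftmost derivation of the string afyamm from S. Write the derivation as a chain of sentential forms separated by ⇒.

S⇒MKK⇒afSKK⇒afMaKK⇒afKaKK⇒afyaKK⇒afyamK⇒afyamm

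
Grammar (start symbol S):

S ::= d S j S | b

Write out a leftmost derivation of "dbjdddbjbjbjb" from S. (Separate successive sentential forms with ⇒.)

S⇒dSjS⇒dbjS⇒dbjdSjS⇒dbjddSjSjS⇒dbjdddSjSjSjS⇒dbjdddbjSjSjS⇒dbjdddbjbjSjS⇒dbjdddbjbjbjS⇒dbjdddbjbjbjb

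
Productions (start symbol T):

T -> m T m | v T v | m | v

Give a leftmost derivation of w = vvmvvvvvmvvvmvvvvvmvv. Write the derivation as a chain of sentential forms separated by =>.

T => vTv => vvTvv => vvmTmvv => vvmvTvmvv => vvmvvTvvmvv => vvmvvvTvvvmvv => vvmvvvvTvvvvmvv => vvmvvvvvTvvvvvmvv => vvmvvvvvmTmvvvvvmvv => vvmvvvvvmvTvmvvvvvmvv => vvmvvvvvmvvvmvvvvvmvv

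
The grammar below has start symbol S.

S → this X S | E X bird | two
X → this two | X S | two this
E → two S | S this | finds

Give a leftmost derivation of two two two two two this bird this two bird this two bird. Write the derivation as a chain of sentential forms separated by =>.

S => E X bird   [S → E X bird]
E X bird => two S X bird   [E → two S]
two S X bird => two E X bird X bird   [S → E X bird]
two E X bird X bird => two two S X bird X bird   [E → two S]
two two S X bird X bird => two two E X bird X bird X bird   [S → E X bird]
two two E X bird X bird X bird => two two two S X bird X bird X bird   [E → two S]
two two two S X bird X bird X bird => two two two two X bird X bird X bird   [S → two]
two two two two X bird X bird X bird => two two two two two this bird X bird X bird   [X → two this]
two two two two two this bird X bird X bird => two two two two two this bird this two bird X bird   [X → this two]
two two two two two this bird this two bird X bird => two two two two two this bird this two bird this two bird   [X → this two]

S => E X bird => two S X bird => two E X bird X bird => two two S X bird X bird => two two E X bird X bird X bird => two two two S X bird X bird X bird => two two two two X bird X bird X bird => two two two two two this bird X bird X bird => two two two two two this bird this two bird X bird => two two two two two this bird this two bird this two bird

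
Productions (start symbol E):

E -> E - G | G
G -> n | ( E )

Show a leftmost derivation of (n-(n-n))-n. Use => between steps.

E => E-G => G-G => (E)-G => (E-G)-G => (G-G)-G => (n-G)-G => (n-(E))-G => (n-(E-G))-G => (n-(G-G))-G => (n-(n-G))-G => (n-(n-n))-G => (n-(n-n))-n

E => E-G   [E -> E - G]
E-G => G-G   [E -> G]
G-G => (E)-G   [G -> ( E )]
(E)-G => (E-G)-G   [E -> E - G]
(E-G)-G => (G-G)-G   [E -> G]
(G-G)-G => (n-G)-G   [G -> n]
(n-G)-G => (n-(E))-G   [G -> ( E )]
(n-(E))-G => (n-(E-G))-G   [E -> E - G]
(n-(E-G))-G => (n-(G-G))-G   [E -> G]
(n-(G-G))-G => (n-(n-G))-G   [G -> n]
(n-(n-G))-G => (n-(n-n))-G   [G -> n]
(n-(n-n))-G => (n-(n-n))-n   [G -> n]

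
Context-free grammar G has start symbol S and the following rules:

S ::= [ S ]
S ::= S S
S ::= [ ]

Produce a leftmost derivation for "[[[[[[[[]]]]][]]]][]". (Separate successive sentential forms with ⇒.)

S ⇒ SS   [S ::= S S]
SS ⇒ [S]S   [S ::= [ S ]]
[S]S ⇒ [[S]]S   [S ::= [ S ]]
[[S]]S ⇒ [[[S]]]S   [S ::= [ S ]]
[[[S]]]S ⇒ [[[SS]]]S   [S ::= S S]
[[[SS]]]S ⇒ [[[[S]S]]]S   [S ::= [ S ]]
[[[[S]S]]]S ⇒ [[[[[S]]S]]]S   [S ::= [ S ]]
[[[[[S]]S]]]S ⇒ [[[[[[S]]]S]]]S   [S ::= [ S ]]
[[[[[[S]]]S]]]S ⇒ [[[[[[[S]]]]S]]]S   [S ::= [ S ]]
[[[[[[[S]]]]S]]]S ⇒ [[[[[[[[]]]]]S]]]S   [S ::= [ ]]
[[[[[[[[]]]]]S]]]S ⇒ [[[[[[[[]]]]][]]]]S   [S ::= [ ]]
[[[[[[[[]]]]][]]]]S ⇒ [[[[[[[[]]]]][]]]][]   [S ::= [ ]]

S ⇒ SS ⇒ [S]S ⇒ [[S]]S ⇒ [[[S]]]S ⇒ [[[SS]]]S ⇒ [[[[S]S]]]S ⇒ [[[[[S]]S]]]S ⇒ [[[[[[S]]]S]]]S ⇒ [[[[[[[S]]]]S]]]S ⇒ [[[[[[[[]]]]]S]]]S ⇒ [[[[[[[[]]]]][]]]]S ⇒ [[[[[[[[]]]]][]]]][]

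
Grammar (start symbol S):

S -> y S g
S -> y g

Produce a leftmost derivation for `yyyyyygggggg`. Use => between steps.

S => ySg   [S -> y S g]
ySg => yySgg   [S -> y S g]
yySgg => yyySggg   [S -> y S g]
yyySggg => yyyySgggg   [S -> y S g]
yyyySgggg => yyyyySggggg   [S -> y S g]
yyyyySggggg => yyyyyygggggg   [S -> y g]

S => ySg => yySgg => yyySggg => yyyySgggg => yyyyySggggg => yyyyyygggggg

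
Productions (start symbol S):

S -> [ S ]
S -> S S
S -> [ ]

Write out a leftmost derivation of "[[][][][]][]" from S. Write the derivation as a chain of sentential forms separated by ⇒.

S ⇒ SS   [S -> S S]
SS ⇒ [S]S   [S -> [ S ]]
[S]S ⇒ [SS]S   [S -> S S]
[SS]S ⇒ [SSS]S   [S -> S S]
[SSS]S ⇒ [SSSS]S   [S -> S S]
[SSSS]S ⇒ [[]SSS]S   [S -> [ ]]
[[]SSS]S ⇒ [[][]SS]S   [S -> [ ]]
[[][]SS]S ⇒ [[][][]S]S   [S -> [ ]]
[[][][]S]S ⇒ [[][][][]]S   [S -> [ ]]
[[][][][]]S ⇒ [[][][][]][]   [S -> [ ]]

S ⇒ SS ⇒ [S]S ⇒ [SS]S ⇒ [SSS]S ⇒ [SSSS]S ⇒ [[]SSS]S ⇒ [[][]SS]S ⇒ [[][][]S]S ⇒ [[][][][]]S ⇒ [[][][][]][]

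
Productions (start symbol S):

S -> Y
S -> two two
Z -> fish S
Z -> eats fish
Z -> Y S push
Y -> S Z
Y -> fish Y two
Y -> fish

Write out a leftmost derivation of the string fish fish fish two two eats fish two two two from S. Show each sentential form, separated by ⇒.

S ⇒ Y   [S -> Y]
Y ⇒ fish Y two   [Y -> fish Y two]
fish Y two ⇒ fish fish Y two two   [Y -> fish Y two]
fish fish Y two two ⇒ fish fish fish Y two two two   [Y -> fish Y two]
fish fish fish Y two two two ⇒ fish fish fish S Z two two two   [Y -> S Z]
fish fish fish S Z two two two ⇒ fish fish fish two two Z two two two   [S -> two two]
fish fish fish two two Z two two two ⇒ fish fish fish two two eats fish two two two   [Z -> eats fish]

S ⇒ Y ⇒ fish Y two ⇒ fish fish Y two two ⇒ fish fish fish Y two two two ⇒ fish fish fish S Z two two two ⇒ fish fish fish two two Z two two two ⇒ fish fish fish two two eats fish two two two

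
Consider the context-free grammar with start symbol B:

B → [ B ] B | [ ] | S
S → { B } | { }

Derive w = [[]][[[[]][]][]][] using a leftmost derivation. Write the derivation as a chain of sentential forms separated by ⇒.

B ⇒ [B]B ⇒ [[]]B ⇒ [[]][B]B ⇒ [[]][[B]B]B ⇒ [[]][[[B]B]B]B ⇒ [[]][[[[]]B]B]B ⇒ [[]][[[[]][]]B]B ⇒ [[]][[[[]][]][]]B ⇒ [[]][[[[]][]][]][]

B ⇒ [B]B   [B → [ B ] B]
[B]B ⇒ [[]]B   [B → [ ]]
[[]]B ⇒ [[]][B]B   [B → [ B ] B]
[[]][B]B ⇒ [[]][[B]B]B   [B → [ B ] B]
[[]][[B]B]B ⇒ [[]][[[B]B]B]B   [B → [ B ] B]
[[]][[[B]B]B]B ⇒ [[]][[[[]]B]B]B   [B → [ ]]
[[]][[[[]]B]B]B ⇒ [[]][[[[]][]]B]B   [B → [ ]]
[[]][[[[]][]]B]B ⇒ [[]][[[[]][]][]]B   [B → [ ]]
[[]][[[[]][]][]]B ⇒ [[]][[[[]][]][]][]   [B → [ ]]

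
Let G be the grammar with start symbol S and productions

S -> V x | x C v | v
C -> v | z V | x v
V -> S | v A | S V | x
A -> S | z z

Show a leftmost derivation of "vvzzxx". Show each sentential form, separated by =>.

S => Vx => vAx => vSx => vVxx => vvAxx => vvzzxx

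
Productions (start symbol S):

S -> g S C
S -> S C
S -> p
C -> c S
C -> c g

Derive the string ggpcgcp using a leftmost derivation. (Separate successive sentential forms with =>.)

S => gSC => ggSCC => ggpCC => ggpcgC => ggpcgcS => ggpcgcp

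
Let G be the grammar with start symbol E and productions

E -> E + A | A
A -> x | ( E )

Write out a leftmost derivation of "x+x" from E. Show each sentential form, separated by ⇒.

E⇒E+A⇒A+A⇒x+A⇒x+x

E ⇒ E+A   [E -> E + A]
E+A ⇒ A+A   [E -> A]
A+A ⇒ x+A   [A -> x]
x+A ⇒ x+x   [A -> x]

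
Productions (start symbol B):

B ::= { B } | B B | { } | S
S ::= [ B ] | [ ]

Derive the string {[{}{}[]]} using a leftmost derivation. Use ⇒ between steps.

B⇒{B}⇒{S}⇒{[B]}⇒{[BB]}⇒{[BBB]}⇒{[{}BB]}⇒{[{}{}B]}⇒{[{}{}S]}⇒{[{}{}[]]}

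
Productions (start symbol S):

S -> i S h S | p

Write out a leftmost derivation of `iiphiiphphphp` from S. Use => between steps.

S => iShS   [S -> i S h S]
iShS => iiShShS   [S -> i S h S]
iiShShS => iiphShS   [S -> p]
iiphShS => iiphiShShS   [S -> i S h S]
iiphiShShS => iiphiiShShShS   [S -> i S h S]
iiphiiShShShS => iiphiiphShShS   [S -> p]
iiphiiphShShS => iiphiiphphShS   [S -> p]
iiphiiphphShS => iiphiiphphphS   [S -> p]
iiphiiphphphS => iiphiiphphphp   [S -> p]

S => iShS => iiShShS => iiphShS => iiphiShShS => iiphiiShShShS => iiphiiphShShS => iiphiiphphShS => iiphiiphphphS => iiphiiphphphp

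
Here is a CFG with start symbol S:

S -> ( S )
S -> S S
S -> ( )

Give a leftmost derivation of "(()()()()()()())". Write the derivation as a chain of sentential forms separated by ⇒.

S⇒(S)⇒(SS)⇒(SSS)⇒(()SS)⇒(()SSS)⇒(()SSSS)⇒(()SSSSS)⇒(()SSSSSS)⇒(()()SSSSS)⇒(()()()SSSS)⇒(()()()()SSS)⇒(()()()()()SS)⇒(()()()()()()S)⇒(()()()()()()())

S ⇒ (S)   [S -> ( S )]
(S) ⇒ (SS)   [S -> S S]
(SS) ⇒ (SSS)   [S -> S S]
(SSS) ⇒ (()SS)   [S -> ( )]
(()SS) ⇒ (()SSS)   [S -> S S]
(()SSS) ⇒ (()SSSS)   [S -> S S]
(()SSSS) ⇒ (()SSSSS)   [S -> S S]
(()SSSSS) ⇒ (()SSSSSS)   [S -> S S]
(()SSSSSS) ⇒ (()()SSSSS)   [S -> ( )]
(()()SSSSS) ⇒ (()()()SSSS)   [S -> ( )]
(()()()SSSS) ⇒ (()()()()SSS)   [S -> ( )]
(()()()()SSS) ⇒ (()()()()()SS)   [S -> ( )]
(()()()()()SS) ⇒ (()()()()()()S)   [S -> ( )]
(()()()()()()S) ⇒ (()()()()()()())   [S -> ( )]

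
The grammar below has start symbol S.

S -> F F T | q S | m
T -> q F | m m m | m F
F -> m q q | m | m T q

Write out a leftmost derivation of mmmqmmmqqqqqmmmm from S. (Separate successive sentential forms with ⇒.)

S⇒FFT⇒mTqFT⇒mmFqFT⇒mmmTqqFT⇒mmmqFqqFT⇒mmmqmTqqqFT⇒mmmqmmFqqqFT⇒mmmqmmmqqqqqFT⇒mmmqmmmqqqqqmT⇒mmmqmmmqqqqqmmmm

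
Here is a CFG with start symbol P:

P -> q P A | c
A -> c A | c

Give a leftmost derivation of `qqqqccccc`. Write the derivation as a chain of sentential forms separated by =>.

P => qPA => qqPAA => qqqPAAA => qqqqPAAAA => qqqqcAAAA => qqqqccAAA => qqqqcccAA => qqqqccccA => qqqqccccc

P => qPA   [P -> q P A]
qPA => qqPAA   [P -> q P A]
qqPAA => qqqPAAA   [P -> q P A]
qqqPAAA => qqqqPAAAA   [P -> q P A]
qqqqPAAAA => qqqqcAAAA   [P -> c]
qqqqcAAAA => qqqqccAAA   [A -> c]
qqqqccAAA => qqqqcccAA   [A -> c]
qqqqcccAA => qqqqccccA   [A -> c]
qqqqccccA => qqqqccccc   [A -> c]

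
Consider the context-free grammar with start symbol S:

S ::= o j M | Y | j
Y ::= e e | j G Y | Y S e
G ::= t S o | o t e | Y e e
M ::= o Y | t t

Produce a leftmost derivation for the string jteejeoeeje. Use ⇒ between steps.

S ⇒ Y   [S ::= Y]
Y ⇒ YSe   [Y ::= Y S e]
YSe ⇒ jGYSe   [Y ::= j G Y]
jGYSe ⇒ jtSoYSe   [G ::= t S o]
jtSoYSe ⇒ jtYoYSe   [S ::= Y]
jtYoYSe ⇒ jtYSeoYSe   [Y ::= Y S e]
jtYSeoYSe ⇒ jteeSeoYSe   [Y ::= e e]
jteeSeoYSe ⇒ jteejeoYSe   [S ::= j]
jteejeoYSe ⇒ jteejeoeeSe   [Y ::= e e]
jteejeoeeSe ⇒ jteejeoeeje   [S ::= j]

S⇒Y⇒YSe⇒jGYSe⇒jtSoYSe⇒jtYoYSe⇒jtYSeoYSe⇒jteeSeoYSe⇒jteejeoYSe⇒jteejeoeeSe⇒jteejeoeeje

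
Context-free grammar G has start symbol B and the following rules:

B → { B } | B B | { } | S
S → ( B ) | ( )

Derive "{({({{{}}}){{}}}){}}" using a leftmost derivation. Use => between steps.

B => {B}   [B → { B }]
{B} => {BB}   [B → B B]
{BB} => {SB}   [B → S]
{SB} => {(B)B}   [S → ( B )]
{(B)B} => {({B})B}   [B → { B }]
{({B})B} => {({BB})B}   [B → B B]
{({BB})B} => {({SB})B}   [B → S]
{({SB})B} => {({(B)B})B}   [S → ( B )]
{({(B)B})B} => {({({B})B})B}   [B → { B }]
{({({B})B})B} => {({({{B}})B})B}   [B → { B }]
{({({{B}})B})B} => {({({{{}}})B})B}   [B → { }]
{({({{{}}})B})B} => {({({{{}}}){B}})B}   [B → { B }]
{({({{{}}}){B}})B} => {({({{{}}}){{}}})B}   [B → { }]
{({({{{}}}){{}}})B} => {({({{{}}}){{}}}){}}   [B → { }]

B => {B} => {BB} => {SB} => {(B)B} => {({B})B} => {({BB})B} => {({SB})B} => {({(B)B})B} => {({({B})B})B} => {({({{B}})B})B} => {({({{{}}})B})B} => {({({{{}}}){B}})B} => {({({{{}}}){{}}})B} => {({({{{}}}){{}}}){}}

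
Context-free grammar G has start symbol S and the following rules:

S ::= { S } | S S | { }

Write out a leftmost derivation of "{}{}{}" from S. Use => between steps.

S => SS   [S ::= S S]
SS => SSS   [S ::= S S]
SSS => {}SS   [S ::= { }]
{}SS => {}{}S   [S ::= { }]
{}{}S => {}{}{}   [S ::= { }]

S=>SS=>SSS=>{}SS=>{}{}S=>{}{}{}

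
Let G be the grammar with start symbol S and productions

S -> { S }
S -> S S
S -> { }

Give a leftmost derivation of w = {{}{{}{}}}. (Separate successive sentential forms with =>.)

S => {S} => {SS} => {{}S} => {{}{S}} => {{}{SS}} => {{}{{}S}} => {{}{{}{}}}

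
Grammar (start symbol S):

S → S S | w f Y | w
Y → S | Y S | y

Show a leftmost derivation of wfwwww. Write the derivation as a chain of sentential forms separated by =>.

S => wfY   [S → w f Y]
wfY => wfYS   [Y → Y S]
wfYS => wfYSS   [Y → Y S]
wfYSS => wfYSSS   [Y → Y S]
wfYSSS => wfSSSS   [Y → S]
wfSSSS => wfwSSS   [S → w]
wfwSSS => wfwwSS   [S → w]
wfwwSS => wfwwwS   [S → w]
wfwwwS => wfwwww   [S → w]

S => wfY => wfYS => wfYSS => wfYSSS => wfSSSS => wfwSSS => wfwwSS => wfwwwS => wfwwww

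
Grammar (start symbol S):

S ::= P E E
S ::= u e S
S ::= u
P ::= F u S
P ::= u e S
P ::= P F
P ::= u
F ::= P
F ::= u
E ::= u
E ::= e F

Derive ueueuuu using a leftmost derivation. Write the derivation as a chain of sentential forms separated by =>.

S=>PEE=>ueSEE=>ueueSEE=>ueueuEE=>ueueuuE=>ueueuuu

S => PEE   [S ::= P E E]
PEE => ueSEE   [P ::= u e S]
ueSEE => ueueSEE   [S ::= u e S]
ueueSEE => ueueuEE   [S ::= u]
ueueuEE => ueueuuE   [E ::= u]
ueueuuE => ueueuuu   [E ::= u]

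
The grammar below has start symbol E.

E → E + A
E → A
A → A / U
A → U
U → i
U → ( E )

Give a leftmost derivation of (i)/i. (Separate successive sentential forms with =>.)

E=>A=>A/U=>U/U=>(E)/U=>(A)/U=>(U)/U=>(i)/U=>(i)/i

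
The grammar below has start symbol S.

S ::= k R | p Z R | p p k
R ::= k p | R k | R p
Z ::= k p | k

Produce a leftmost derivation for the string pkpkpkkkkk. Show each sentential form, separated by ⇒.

S ⇒ pZR   [S ::= p Z R]
pZR ⇒ pkpR   [Z ::= k p]
pkpR ⇒ pkpRk   [R ::= R k]
pkpRk ⇒ pkpRkk   [R ::= R k]
pkpRkk ⇒ pkpRkkk   [R ::= R k]
pkpRkkk ⇒ pkpRkkkk   [R ::= R k]
pkpRkkkk ⇒ pkpRkkkkk   [R ::= R k]
pkpRkkkkk ⇒ pkpkpkkkkk   [R ::= k p]

S ⇒ pZR ⇒ pkpR ⇒ pkpRk ⇒ pkpRkk ⇒ pkpRkkk ⇒ pkpRkkkk ⇒ pkpRkkkkk ⇒ pkpkpkkkkk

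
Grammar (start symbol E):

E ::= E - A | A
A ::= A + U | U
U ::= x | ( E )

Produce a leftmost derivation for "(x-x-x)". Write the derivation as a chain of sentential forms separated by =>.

E => A => U => (E) => (E-A) => (E-A-A) => (A-A-A) => (U-A-A) => (x-A-A) => (x-U-A) => (x-x-A) => (x-x-U) => (x-x-x)

E => A   [E ::= A]
A => U   [A ::= U]
U => (E)   [U ::= ( E )]
(E) => (E-A)   [E ::= E - A]
(E-A) => (E-A-A)   [E ::= E - A]
(E-A-A) => (A-A-A)   [E ::= A]
(A-A-A) => (U-A-A)   [A ::= U]
(U-A-A) => (x-A-A)   [U ::= x]
(x-A-A) => (x-U-A)   [A ::= U]
(x-U-A) => (x-x-A)   [U ::= x]
(x-x-A) => (x-x-U)   [A ::= U]
(x-x-U) => (x-x-x)   [U ::= x]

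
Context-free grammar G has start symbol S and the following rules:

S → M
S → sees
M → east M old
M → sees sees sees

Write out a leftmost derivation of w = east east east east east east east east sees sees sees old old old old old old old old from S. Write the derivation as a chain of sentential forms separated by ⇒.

S ⇒ M ⇒ east M old ⇒ east east M old old ⇒ east east east M old old old ⇒ east east east east M old old old old ⇒ east east east east east M old old old old old ⇒ east east east east east east M old old old old old old ⇒ east east east east east east east M old old old old old old old ⇒ east east east east east east east east M old old old old old old old old ⇒ east east east east east east east east sees sees sees old old old old old old old old

S ⇒ M   [S → M]
M ⇒ east M old   [M → east M old]
east M old ⇒ east east M old old   [M → east M old]
east east M old old ⇒ east east east M old old old   [M → east M old]
east east east M old old old ⇒ east east east east M old old old old   [M → east M old]
east east east east M old old old old ⇒ east east east east east M old old old old old   [M → east M old]
east east east east east M old old old old old ⇒ east east east east east east M old old old old old old   [M → east M old]
east east east east east east M old old old old old old ⇒ east east east east east east east M old old old old old old old   [M → east M old]
east east east east east east east M old old old old old old old ⇒ east east east east east east east east M old old old old old old old old   [M → east M old]
east east east east east east east east M old old old old old old old old ⇒ east east east east east east east east sees sees sees old old old old old old old old   [M → sees sees sees]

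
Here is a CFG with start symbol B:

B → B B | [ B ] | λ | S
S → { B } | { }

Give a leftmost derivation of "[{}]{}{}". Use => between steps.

B => BB => BBB => BBBB => [B]BBB => [S]BBB => [{}]BBB => [{}]SBB => [{}]{B}BB => [{}]{}BB => [{}]{}B => [{}]{}S => [{}]{}{}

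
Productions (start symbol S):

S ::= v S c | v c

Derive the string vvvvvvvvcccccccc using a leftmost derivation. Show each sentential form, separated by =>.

S => vSc => vvScc => vvvSccc => vvvvScccc => vvvvvSccccc => vvvvvvScccccc => vvvvvvvSccccccc => vvvvvvvvcccccccc

S => vSc   [S ::= v S c]
vSc => vvScc   [S ::= v S c]
vvScc => vvvSccc   [S ::= v S c]
vvvSccc => vvvvScccc   [S ::= v S c]
vvvvScccc => vvvvvSccccc   [S ::= v S c]
vvvvvSccccc => vvvvvvScccccc   [S ::= v S c]
vvvvvvScccccc => vvvvvvvSccccccc   [S ::= v S c]
vvvvvvvSccccccc => vvvvvvvvcccccccc   [S ::= v c]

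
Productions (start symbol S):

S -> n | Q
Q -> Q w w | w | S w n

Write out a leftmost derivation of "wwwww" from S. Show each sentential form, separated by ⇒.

S ⇒ Q ⇒ Qww ⇒ Qwwww ⇒ wwwww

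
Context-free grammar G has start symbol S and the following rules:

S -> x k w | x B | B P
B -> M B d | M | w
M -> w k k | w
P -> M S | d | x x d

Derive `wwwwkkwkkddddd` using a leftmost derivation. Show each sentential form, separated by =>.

S => BP => MBdP => wBdP => wMBddP => wwBddP => wwMBdddP => wwwBdddP => wwwMBddddP => wwwwkkBddddP => wwwwkkMddddP => wwwwkkwkkddddP => wwwwkkwkkddddd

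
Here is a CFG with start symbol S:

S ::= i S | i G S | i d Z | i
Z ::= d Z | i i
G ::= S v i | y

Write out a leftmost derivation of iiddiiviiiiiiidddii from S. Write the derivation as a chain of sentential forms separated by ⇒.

S⇒iGS⇒iSviS⇒iidZviS⇒iiddZviS⇒iiddiiviS⇒iiddiiviiS⇒iiddiiviiiS⇒iiddiiviiiiS⇒iiddiiviiiiiS⇒iiddiiviiiiiiS⇒iiddiiviiiiiiidZ⇒iiddiiviiiiiiiddZ⇒iiddiiviiiiiiidddZ⇒iiddiiviiiiiiidddii

S ⇒ iGS   [S ::= i G S]
iGS ⇒ iSviS   [G ::= S v i]
iSviS ⇒ iidZviS   [S ::= i d Z]
iidZviS ⇒ iiddZviS   [Z ::= d Z]
iiddZviS ⇒ iiddiiviS   [Z ::= i i]
iiddiiviS ⇒ iiddiiviiS   [S ::= i S]
iiddiiviiS ⇒ iiddiiviiiS   [S ::= i S]
iiddiiviiiS ⇒ iiddiiviiiiS   [S ::= i S]
iiddiiviiiiS ⇒ iiddiiviiiiiS   [S ::= i S]
iiddiiviiiiiS ⇒ iiddiiviiiiiiS   [S ::= i S]
iiddiiviiiiiiS ⇒ iiddiiviiiiiiidZ   [S ::= i d Z]
iiddiiviiiiiiidZ ⇒ iiddiiviiiiiiiddZ   [Z ::= d Z]
iiddiiviiiiiiiddZ ⇒ iiddiiviiiiiiidddZ   [Z ::= d Z]
iiddiiviiiiiiidddZ ⇒ iiddiiviiiiiiidddii   [Z ::= i i]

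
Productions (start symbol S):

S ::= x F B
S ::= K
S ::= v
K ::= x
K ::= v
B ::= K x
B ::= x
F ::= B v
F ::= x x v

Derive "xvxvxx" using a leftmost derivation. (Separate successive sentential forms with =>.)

S=>xFB=>xBvB=>xKxvB=>xvxvB=>xvxvKx=>xvxvxx

S => xFB   [S ::= x F B]
xFB => xBvB   [F ::= B v]
xBvB => xKxvB   [B ::= K x]
xKxvB => xvxvB   [K ::= v]
xvxvB => xvxvKx   [B ::= K x]
xvxvKx => xvxvxx   [K ::= x]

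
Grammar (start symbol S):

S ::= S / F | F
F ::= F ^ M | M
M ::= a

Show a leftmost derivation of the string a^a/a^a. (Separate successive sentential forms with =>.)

S => S/F => F/F => F^M/F => M^M/F => a^M/F => a^a/F => a^a/F^M => a^a/M^M => a^a/a^M => a^a/a^a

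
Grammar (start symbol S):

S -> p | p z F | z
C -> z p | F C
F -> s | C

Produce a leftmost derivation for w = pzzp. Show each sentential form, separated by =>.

S => pzF => pzC => pzzp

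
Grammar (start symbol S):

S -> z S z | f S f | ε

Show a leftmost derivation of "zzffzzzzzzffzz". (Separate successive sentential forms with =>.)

S => zSz => zzSzz => zzfSfzz => zzffSffzz => zzffzSzffzz => zzffzzSzzffzz => zzffzzzSzzzffzz => zzffzzzzzzffzz

S => zSz   [S -> z S z]
zSz => zzSzz   [S -> z S z]
zzSzz => zzfSfzz   [S -> f S f]
zzfSfzz => zzffSffzz   [S -> f S f]
zzffSffzz => zzffzSzffzz   [S -> z S z]
zzffzSzffzz => zzffzzSzzffzz   [S -> z S z]
zzffzzSzzffzz => zzffzzzSzzzffzz   [S -> z S z]
zzffzzzSzzzffzz => zzffzzzzzzffzz   [S -> ε]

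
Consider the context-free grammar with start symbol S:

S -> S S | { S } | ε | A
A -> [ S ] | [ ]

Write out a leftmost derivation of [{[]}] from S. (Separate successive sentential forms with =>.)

S => SS   [S -> S S]
SS => SSS   [S -> S S]
SSS => ASS   [S -> A]
ASS => [S]SS   [A -> [ S ]]
[S]SS => [{S}]SS   [S -> { S }]
[{S}]SS => [{A}]SS   [S -> A]
[{A}]SS => [{[]}]SS   [A -> [ ]]
[{[]}]SS => [{[]}]S   [S -> ε]
[{[]}]S => [{[]}]   [S -> ε]

S => SS => SSS => ASS => [S]SS => [{S}]SS => [{A}]SS => [{[]}]SS => [{[]}]S => [{[]}]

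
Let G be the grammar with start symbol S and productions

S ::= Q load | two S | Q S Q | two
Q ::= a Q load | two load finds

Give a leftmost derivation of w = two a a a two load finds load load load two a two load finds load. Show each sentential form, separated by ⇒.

S ⇒ two S ⇒ two Q S Q ⇒ two a Q load S Q ⇒ two a a Q load load S Q ⇒ two a a a Q load load load S Q ⇒ two a a a two load finds load load load S Q ⇒ two a a a two load finds load load load two Q ⇒ two a a a two load finds load load load two a Q load ⇒ two a a a two load finds load load load two a two load finds load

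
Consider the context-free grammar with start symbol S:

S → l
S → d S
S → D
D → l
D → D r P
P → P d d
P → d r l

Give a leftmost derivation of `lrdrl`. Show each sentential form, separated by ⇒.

S ⇒ D ⇒ DrP ⇒ lrP ⇒ lrdrl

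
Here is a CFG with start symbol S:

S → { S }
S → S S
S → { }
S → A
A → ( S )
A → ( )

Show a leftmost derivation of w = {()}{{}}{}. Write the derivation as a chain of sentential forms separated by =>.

S => SS   [S → S S]
SS => SSS   [S → S S]
SSS => {S}SS   [S → { S }]
{S}SS => {A}SS   [S → A]
{A}SS => {()}SS   [A → ( )]
{()}SS => {()}{S}S   [S → { S }]
{()}{S}S => {()}{{}}S   [S → { }]
{()}{{}}S => {()}{{}}{}   [S → { }]

S => SS => SSS => {S}SS => {A}SS => {()}SS => {()}{S}S => {()}{{}}S => {()}{{}}{}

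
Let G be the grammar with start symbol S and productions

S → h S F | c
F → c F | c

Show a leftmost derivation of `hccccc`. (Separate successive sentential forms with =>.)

S => hSF => hcF => hccF => hcccF => hccccF => hccccc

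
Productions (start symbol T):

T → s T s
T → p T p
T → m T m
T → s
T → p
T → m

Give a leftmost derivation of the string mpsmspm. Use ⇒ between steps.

T ⇒ mTm ⇒ mpTpm ⇒ mpsTspm ⇒ mpsmspm

T ⇒ mTm   [T → m T m]
mTm ⇒ mpTpm   [T → p T p]
mpTpm ⇒ mpsTspm   [T → s T s]
mpsTspm ⇒ mpsmspm   [T → m]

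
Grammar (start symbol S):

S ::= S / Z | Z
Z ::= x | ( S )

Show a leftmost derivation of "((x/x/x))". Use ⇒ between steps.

S ⇒ Z   [S ::= Z]
Z ⇒ (S)   [Z ::= ( S )]
(S) ⇒ (Z)   [S ::= Z]
(Z) ⇒ ((S))   [Z ::= ( S )]
((S)) ⇒ ((S/Z))   [S ::= S / Z]
((S/Z)) ⇒ ((S/Z/Z))   [S ::= S / Z]
((S/Z/Z)) ⇒ ((Z/Z/Z))   [S ::= Z]
((Z/Z/Z)) ⇒ ((x/Z/Z))   [Z ::= x]
((x/Z/Z)) ⇒ ((x/x/Z))   [Z ::= x]
((x/x/Z)) ⇒ ((x/x/x))   [Z ::= x]

S ⇒ Z ⇒ (S) ⇒ (Z) ⇒ ((S)) ⇒ ((S/Z)) ⇒ ((S/Z/Z)) ⇒ ((Z/Z/Z)) ⇒ ((x/Z/Z)) ⇒ ((x/x/Z)) ⇒ ((x/x/x))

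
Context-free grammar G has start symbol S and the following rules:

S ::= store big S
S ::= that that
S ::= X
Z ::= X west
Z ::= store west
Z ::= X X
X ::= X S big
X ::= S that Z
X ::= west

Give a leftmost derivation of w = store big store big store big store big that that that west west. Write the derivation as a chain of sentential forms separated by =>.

S => X => S that Z => store big S that Z => store big store big S that Z => store big store big store big S that Z => store big store big store big store big S that Z => store big store big store big store big that that that Z => store big store big store big store big that that that X west => store big store big store big store big that that that west west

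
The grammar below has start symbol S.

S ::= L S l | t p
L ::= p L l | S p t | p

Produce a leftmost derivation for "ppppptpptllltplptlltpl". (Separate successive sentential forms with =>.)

S=>LSl=>pLlSl=>ppLllSl=>ppSptllSl=>ppLSlptllSl=>pppLlSlptllSl=>ppppLllSlptllSl=>pppppLlllSlptllSl=>pppppSptlllSlptllSl=>ppppptpptlllSlptllSl=>ppppptpptllltplptllSl=>ppppptpptllltplptlltpl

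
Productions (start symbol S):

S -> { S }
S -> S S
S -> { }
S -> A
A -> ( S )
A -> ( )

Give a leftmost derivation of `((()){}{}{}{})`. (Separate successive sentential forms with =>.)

S => A => (S) => (SS) => (SSS) => (ASS) => ((S)SS) => ((A)SS) => ((())SS) => ((())SSS) => ((())SSSS) => ((()){}SSS) => ((()){}{}SS) => ((()){}{}{}S) => ((()){}{}{}{})

S => A   [S -> A]
A => (S)   [A -> ( S )]
(S) => (SS)   [S -> S S]
(SS) => (SSS)   [S -> S S]
(SSS) => (ASS)   [S -> A]
(ASS) => ((S)SS)   [A -> ( S )]
((S)SS) => ((A)SS)   [S -> A]
((A)SS) => ((())SS)   [A -> ( )]
((())SS) => ((())SSS)   [S -> S S]
((())SSS) => ((())SSSS)   [S -> S S]
((())SSSS) => ((()){}SSS)   [S -> { }]
((()){}SSS) => ((()){}{}SS)   [S -> { }]
((()){}{}SS) => ((()){}{}{}S)   [S -> { }]
((()){}{}{}S) => ((()){}{}{}{})   [S -> { }]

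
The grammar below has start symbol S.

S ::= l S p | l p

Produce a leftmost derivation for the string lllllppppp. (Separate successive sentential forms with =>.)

S => lSp   [S ::= l S p]
lSp => llSpp   [S ::= l S p]
llSpp => lllSppp   [S ::= l S p]
lllSppp => llllSpppp   [S ::= l S p]
llllSpppp => lllllppppp   [S ::= l p]

S => lSp => llSpp => lllSppp => llllSpppp => lllllppppp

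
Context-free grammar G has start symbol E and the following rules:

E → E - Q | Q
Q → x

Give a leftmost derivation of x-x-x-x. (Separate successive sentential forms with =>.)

E => E-Q => E-Q-Q => E-Q-Q-Q => Q-Q-Q-Q => x-Q-Q-Q => x-x-Q-Q => x-x-x-Q => x-x-x-x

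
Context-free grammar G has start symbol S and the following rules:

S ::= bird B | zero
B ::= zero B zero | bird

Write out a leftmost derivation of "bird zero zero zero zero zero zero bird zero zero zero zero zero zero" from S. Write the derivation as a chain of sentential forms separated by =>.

S => bird B   [S ::= bird B]
bird B => bird zero B zero   [B ::= zero B zero]
bird zero B zero => bird zero zero B zero zero   [B ::= zero B zero]
bird zero zero B zero zero => bird zero zero zero B zero zero zero   [B ::= zero B zero]
bird zero zero zero B zero zero zero => bird zero zero zero zero B zero zero zero zero   [B ::= zero B zero]
bird zero zero zero zero B zero zero zero zero => bird zero zero zero zero zero B zero zero zero zero zero   [B ::= zero B zero]
bird zero zero zero zero zero B zero zero zero zero zero => bird zero zero zero zero zero zero B zero zero zero zero zero zero   [B ::= zero B zero]
bird zero zero zero zero zero zero B zero zero zero zero zero zero => bird zero zero zero zero zero zero bird zero zero zero zero zero zero   [B ::= bird]

S => bird B => bird zero B zero => bird zero zero B zero zero => bird zero zero zero B zero zero zero => bird zero zero zero zero B zero zero zero zero => bird zero zero zero zero zero B zero zero zero zero zero => bird zero zero zero zero zero zero B zero zero zero zero zero zero => bird zero zero zero zero zero zero bird zero zero zero zero zero zero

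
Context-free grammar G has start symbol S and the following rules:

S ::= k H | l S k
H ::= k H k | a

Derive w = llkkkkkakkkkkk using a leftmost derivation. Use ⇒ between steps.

S⇒lSk⇒llSkk⇒llkHkk⇒llkkHkkk⇒llkkkHkkkk⇒llkkkkHkkkkk⇒llkkkkkHkkkkkk⇒llkkkkkakkkkkk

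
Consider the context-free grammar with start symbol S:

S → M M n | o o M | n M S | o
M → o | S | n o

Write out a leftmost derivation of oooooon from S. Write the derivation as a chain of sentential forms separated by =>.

S => ooM => ooS => ooMMn => ooSMn => ooooMMn => ooooSMn => oooooMn => oooooon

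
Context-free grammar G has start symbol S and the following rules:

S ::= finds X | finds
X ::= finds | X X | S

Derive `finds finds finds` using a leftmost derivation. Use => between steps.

S => finds X   [S ::= finds X]
finds X => finds S   [X ::= S]
finds S => finds finds X   [S ::= finds X]
finds finds X => finds finds finds   [X ::= finds]

S => finds X => finds S => finds finds X => finds finds finds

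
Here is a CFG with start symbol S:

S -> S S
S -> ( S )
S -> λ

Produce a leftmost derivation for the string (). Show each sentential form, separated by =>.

S => SS => SSS => SSSS => SSSSS => (S)SSSS => ()SSSS => ()SSS => ()SS => ()S => ()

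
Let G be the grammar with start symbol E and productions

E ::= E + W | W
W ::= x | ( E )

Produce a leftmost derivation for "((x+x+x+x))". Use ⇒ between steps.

E ⇒ W ⇒ (E) ⇒ (W) ⇒ ((E)) ⇒ ((E+W)) ⇒ ((E+W+W)) ⇒ ((E+W+W+W)) ⇒ ((W+W+W+W)) ⇒ ((x+W+W+W)) ⇒ ((x+x+W+W)) ⇒ ((x+x+x+W)) ⇒ ((x+x+x+x))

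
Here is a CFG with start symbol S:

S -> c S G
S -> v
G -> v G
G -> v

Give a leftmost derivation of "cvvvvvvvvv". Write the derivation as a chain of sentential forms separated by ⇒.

S ⇒ cSG ⇒ cvG ⇒ cvvG ⇒ cvvvG ⇒ cvvvvG ⇒ cvvvvvG ⇒ cvvvvvvG ⇒ cvvvvvvvG ⇒ cvvvvvvvvG ⇒ cvvvvvvvvv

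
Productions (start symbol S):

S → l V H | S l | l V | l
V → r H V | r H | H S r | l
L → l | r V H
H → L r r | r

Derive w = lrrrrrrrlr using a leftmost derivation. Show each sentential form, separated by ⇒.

S ⇒ lVH   [S → l V H]
lVH ⇒ lrHVH   [V → r H V]
lrHVH ⇒ lrLrrVH   [H → L r r]
lrLrrVH ⇒ lrrVHrrVH   [L → r V H]
lrrVHrrVH ⇒ lrrrHHrrVH   [V → r H]
lrrrHHrrVH ⇒ lrrrrHrrVH   [H → r]
lrrrrHrrVH ⇒ lrrrrrrrVH   [H → r]
lrrrrrrrVH ⇒ lrrrrrrrlH   [V → l]
lrrrrrrrlH ⇒ lrrrrrrrlr   [H → r]

S ⇒ lVH ⇒ lrHVH ⇒ lrLrrVH ⇒ lrrVHrrVH ⇒ lrrrHHrrVH ⇒ lrrrrHrrVH ⇒ lrrrrrrrVH ⇒ lrrrrrrrlH ⇒ lrrrrrrrlr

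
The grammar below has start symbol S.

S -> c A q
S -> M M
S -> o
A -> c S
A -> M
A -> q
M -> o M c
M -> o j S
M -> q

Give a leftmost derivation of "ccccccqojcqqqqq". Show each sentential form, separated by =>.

S => cAq   [S -> c A q]
cAq => ccSq   [A -> c S]
ccSq => cccAqq   [S -> c A q]
cccAqq => ccccSqq   [A -> c S]
ccccSqq => cccccAqqq   [S -> c A q]
cccccAqqq => ccccccSqqq   [A -> c S]
ccccccSqqq => ccccccMMqqq   [S -> M M]
ccccccMMqqq => ccccccqMqqq   [M -> q]
ccccccqMqqq => ccccccqojSqqq   [M -> o j S]
ccccccqojSqqq => ccccccqojcAqqqq   [S -> c A q]
ccccccqojcAqqqq => ccccccqojcMqqqq   [A -> M]
ccccccqojcMqqqq => ccccccqojcqqqqq   [M -> q]

S=>cAq=>ccSq=>cccAqq=>ccccSqq=>cccccAqqq=>ccccccSqqq=>ccccccMMqqq=>ccccccqMqqq=>ccccccqojSqqq=>ccccccqojcAqqqq=>ccccccqojcMqqqq=>ccccccqojcqqqqq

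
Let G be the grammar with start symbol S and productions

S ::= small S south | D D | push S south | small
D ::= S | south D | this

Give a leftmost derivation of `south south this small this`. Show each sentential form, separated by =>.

S => D D => south D D => south S D => south D D D => south south D D D => south south this D D => south south this S D => south south this small D => south south this small this

S => D D   [S ::= D D]
D D => south D D   [D ::= south D]
south D D => south S D   [D ::= S]
south S D => south D D D   [S ::= D D]
south D D D => south south D D D   [D ::= south D]
south south D D D => south south this D D   [D ::= this]
south south this D D => south south this S D   [D ::= S]
south south this S D => south south this small D   [S ::= small]
south south this small D => south south this small this   [D ::= this]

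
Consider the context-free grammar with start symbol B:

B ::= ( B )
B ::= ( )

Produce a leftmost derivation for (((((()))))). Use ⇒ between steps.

B⇒(B)⇒((B))⇒(((B)))⇒((((B))))⇒(((((B)))))⇒(((((())))))

B ⇒ (B)   [B ::= ( B )]
(B) ⇒ ((B))   [B ::= ( B )]
((B)) ⇒ (((B)))   [B ::= ( B )]
(((B))) ⇒ ((((B))))   [B ::= ( B )]
((((B)))) ⇒ (((((B)))))   [B ::= ( B )]
(((((B))))) ⇒ (((((())))))   [B ::= ( )]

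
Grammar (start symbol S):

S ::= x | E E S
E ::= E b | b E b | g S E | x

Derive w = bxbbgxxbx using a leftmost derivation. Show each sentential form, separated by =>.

S=>EES=>bEbES=>bEbbES=>bxbbES=>bxbbEbS=>bxbbgSEbS=>bxbbgxEbS=>bxbbgxxbS=>bxbbgxxbx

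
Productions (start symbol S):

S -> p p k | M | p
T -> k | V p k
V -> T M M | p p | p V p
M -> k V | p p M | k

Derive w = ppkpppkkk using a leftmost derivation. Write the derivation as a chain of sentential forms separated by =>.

S=>M=>ppM=>ppkV=>ppkTMM=>ppkVpkMM=>ppkpppkMM=>ppkpppkkM=>ppkpppkkk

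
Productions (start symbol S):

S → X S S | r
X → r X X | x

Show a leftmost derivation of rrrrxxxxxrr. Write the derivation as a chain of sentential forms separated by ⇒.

S ⇒ XSS   [S → X S S]
XSS ⇒ rXXSS   [X → r X X]
rXXSS ⇒ rrXXXSS   [X → r X X]
rrXXXSS ⇒ rrrXXXXSS   [X → r X X]
rrrXXXXSS ⇒ rrrrXXXXXSS   [X → r X X]
rrrrXXXXXSS ⇒ rrrrxXXXXSS   [X → x]
rrrrxXXXXSS ⇒ rrrrxxXXXSS   [X → x]
rrrrxxXXXSS ⇒ rrrrxxxXXSS   [X → x]
rrrrxxxXXSS ⇒ rrrrxxxxXSS   [X → x]
rrrrxxxxXSS ⇒ rrrrxxxxxSS   [X → x]
rrrrxxxxxSS ⇒ rrrrxxxxxrS   [S → r]
rrrrxxxxxrS ⇒ rrrrxxxxxrr   [S → r]

S ⇒ XSS ⇒ rXXSS ⇒ rrXXXSS ⇒ rrrXXXXSS ⇒ rrrrXXXXXSS ⇒ rrrrxXXXXSS ⇒ rrrrxxXXXSS ⇒ rrrrxxxXXSS ⇒ rrrrxxxxXSS ⇒ rrrrxxxxxSS ⇒ rrrrxxxxxrS ⇒ rrrrxxxxxrr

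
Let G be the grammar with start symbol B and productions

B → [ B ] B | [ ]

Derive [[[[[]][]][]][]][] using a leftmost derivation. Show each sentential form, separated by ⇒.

B ⇒ [B]B ⇒ [[B]B]B ⇒ [[[B]B]B]B ⇒ [[[[B]B]B]B]B ⇒ [[[[[]]B]B]B]B ⇒ [[[[[]][]]B]B]B ⇒ [[[[[]][]][]]B]B ⇒ [[[[[]][]][]][]]B ⇒ [[[[[]][]][]][]][]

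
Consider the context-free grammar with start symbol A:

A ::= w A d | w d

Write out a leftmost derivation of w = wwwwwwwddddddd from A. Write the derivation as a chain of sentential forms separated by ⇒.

A ⇒ wAd ⇒ wwAdd ⇒ wwwAddd ⇒ wwwwAdddd ⇒ wwwwwAddddd ⇒ wwwwwwAdddddd ⇒ wwwwwwwddddddd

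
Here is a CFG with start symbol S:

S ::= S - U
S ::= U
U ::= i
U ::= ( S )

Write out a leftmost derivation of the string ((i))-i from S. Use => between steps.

S=>S-U=>U-U=>(S)-U=>(U)-U=>((S))-U=>((U))-U=>((i))-U=>((i))-i

S => S-U   [S ::= S - U]
S-U => U-U   [S ::= U]
U-U => (S)-U   [U ::= ( S )]
(S)-U => (U)-U   [S ::= U]
(U)-U => ((S))-U   [U ::= ( S )]
((S))-U => ((U))-U   [S ::= U]
((U))-U => ((i))-U   [U ::= i]
((i))-U => ((i))-i   [U ::= i]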